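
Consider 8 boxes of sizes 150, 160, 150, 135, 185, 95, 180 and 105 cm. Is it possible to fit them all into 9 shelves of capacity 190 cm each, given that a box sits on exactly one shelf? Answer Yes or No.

A valid assignment using 8 shelves:
  shelf 1: 185 = 185
  shelf 2: 180 = 180
  shelf 3: 160 = 160
  shelf 4: 150 = 150
  shelf 5: 150 = 150
  shelf 6: 135 = 135
  shelf 7: 105 = 105
  shelf 8: 95 = 95
That uses only 8 ≤ 9, so 9 shelves are enough.

Yes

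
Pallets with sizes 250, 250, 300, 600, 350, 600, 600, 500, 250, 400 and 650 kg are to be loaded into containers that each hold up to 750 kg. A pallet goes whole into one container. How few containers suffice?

Total = 650 + 600 + 600 + 600 + 500 + 400 + 350 + 300 + 250 + 250 + 250 = 4750 kg.
Lower bound: ⌈4750/750⌉ = 7 containers.
A packing using 8 containers:
  container 1: 650 = 650
  container 2: 600 = 600
  container 3: 600 = 600
  container 4: 600 = 600
  container 5: 500 + 250 = 750
  container 6: 400 + 350 = 750
  container 7: 300 + 250 = 550
  container 8: 250 = 250
No arrangement into 7 containers stays within capacity, so 8 is optimal.

8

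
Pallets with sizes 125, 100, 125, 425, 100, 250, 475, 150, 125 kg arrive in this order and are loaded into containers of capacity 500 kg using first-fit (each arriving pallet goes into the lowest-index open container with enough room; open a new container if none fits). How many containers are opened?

  125 → container 1 (new)  [load 125/500]
  100 → container 1  [load 225/500]
  125 → container 1  [load 350/500]
  425 → container 2 (new)  [load 425/500]
  100 → container 1  [load 450/500]
  250 → container 3 (new)  [load 250/500]
  475 → container 4 (new)  [load 475/500]
  150 → container 3  [load 400/500]
  125 → container 5 (new)  [load 125/500]
5 containers opened.

5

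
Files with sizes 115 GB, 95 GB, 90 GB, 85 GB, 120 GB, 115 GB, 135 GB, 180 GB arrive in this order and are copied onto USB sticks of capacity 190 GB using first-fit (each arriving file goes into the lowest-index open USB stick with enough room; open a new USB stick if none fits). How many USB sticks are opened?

7

  115 → USB stick 1 (new)  [load 115/190]
  95 → USB stick 2 (new)  [load 95/190]
  90 → USB stick 2  [load 185/190]
  85 → USB stick 3 (new)  [load 85/190]
  120 → USB stick 4 (new)  [load 120/190]
  115 → USB stick 5 (new)  [load 115/190]
  135 → USB stick 6 (new)  [load 135/190]
  180 → USB stick 7 (new)  [load 180/190]
7 USB sticks opened.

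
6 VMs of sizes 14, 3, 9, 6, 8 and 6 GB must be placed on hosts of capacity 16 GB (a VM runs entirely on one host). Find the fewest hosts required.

Total = 14 + 9 + 8 + 6 + 6 + 3 = 46 GB.
Lower bound: ⌈46/16⌉ = 3 hosts.
A packing using 4 hosts:
  host 1: 14 = 14
  host 2: 9 + 6 = 15
  host 3: 8 + 6 = 14
  host 4: 3 = 3
No arrangement into 3 hosts stays within capacity, so 4 is optimal.

4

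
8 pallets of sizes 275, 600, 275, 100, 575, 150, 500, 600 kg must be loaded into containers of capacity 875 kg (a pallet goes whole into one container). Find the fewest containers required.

4

Total = 600 + 600 + 575 + 500 + 275 + 275 + 150 + 100 = 3075 kg.
Lower bound: ⌈3075/875⌉ = 4 containers.
A packing using 4 containers:
  container 1: 600 + 275 = 875
  container 2: 600 + 275 = 875
  container 3: 575 + 150 + 100 = 825
  container 4: 500 = 500
This matches the lower bound, so 4 is optimal.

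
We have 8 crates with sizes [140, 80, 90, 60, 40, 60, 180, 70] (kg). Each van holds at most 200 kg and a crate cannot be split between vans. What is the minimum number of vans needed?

Total = 180 + 140 + 90 + 80 + 70 + 60 + 60 + 40 = 720 kg.
Lower bound: ⌈720/200⌉ = 4 vans.
A packing using 4 vans:
  van 1: 180 = 180
  van 2: 140 + 60 = 200
  van 3: 90 + 80 = 170
  van 4: 70 + 60 + 40 = 170
This matches the lower bound, so 4 is optimal.

4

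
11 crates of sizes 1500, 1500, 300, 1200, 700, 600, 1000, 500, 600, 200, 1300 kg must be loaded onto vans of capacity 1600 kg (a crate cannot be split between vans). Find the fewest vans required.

Total = 1500 + 1500 + 1300 + 1200 + 1000 + 700 + 600 + 600 + 500 + 300 + 200 = 9400 kg.
Lower bound: ⌈9400/1600⌉ = 6 vans.
A packing using 7 vans:
  van 1: 1500 = 1500
  van 2: 1500 = 1500
  van 3: 1300 + 300 = 1600
  van 4: 1200 + 200 = 1400
  van 5: 1000 + 600 = 1600
  van 6: 700 + 600 = 1300
  van 7: 500 = 500
No arrangement into 6 vans stays within capacity, so 7 is optimal.

7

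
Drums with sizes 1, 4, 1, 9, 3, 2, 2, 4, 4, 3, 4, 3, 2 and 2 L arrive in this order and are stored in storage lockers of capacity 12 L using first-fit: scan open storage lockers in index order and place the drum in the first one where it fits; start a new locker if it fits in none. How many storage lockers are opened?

4

  1 → locker 1 (new)  [load 1/12]
  4 → locker 1  [load 5/12]
  1 → locker 1  [load 6/12]
  9 → locker 2 (new)  [load 9/12]
  3 → locker 1  [load 9/12]
  2 → locker 1  [load 11/12]
  2 → locker 2  [load 11/12]
  4 → locker 3 (new)  [load 4/12]
  4 → locker 3  [load 8/12]
  3 → locker 3  [load 11/12]
  4 → locker 4 (new)  [load 4/12]
  3 → locker 4  [load 7/12]
  2 → locker 4  [load 9/12]
  2 → locker 4  [load 11/12]
4 storage lockers opened.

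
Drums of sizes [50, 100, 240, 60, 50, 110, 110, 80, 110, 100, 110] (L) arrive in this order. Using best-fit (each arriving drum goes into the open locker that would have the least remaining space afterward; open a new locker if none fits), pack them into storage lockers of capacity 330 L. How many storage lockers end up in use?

4

  50 → locker 1 (new)  [load 50/330]
  100 → locker 1  [load 150/330]
  240 → locker 2 (new)  [load 240/330]
  60 → locker 2  [load 300/330]
  50 → locker 1  [load 200/330]
  110 → locker 1  [load 310/330]
  110 → locker 3 (new)  [load 110/330]
  80 → locker 3  [load 190/330]
  110 → locker 3  [load 300/330]
  100 → locker 4 (new)  [load 100/330]
  110 → locker 4  [load 210/330]
4 storage lockers opened.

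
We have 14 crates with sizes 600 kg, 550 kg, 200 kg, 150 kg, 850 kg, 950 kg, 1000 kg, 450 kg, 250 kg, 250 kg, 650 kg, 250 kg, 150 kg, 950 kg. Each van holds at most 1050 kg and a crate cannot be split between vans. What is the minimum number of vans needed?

8

Total = 1000 + 950 + 950 + 850 + 650 + 600 + 550 + 450 + 250 + 250 + 250 + 200 + 150 + 150 = 7250 kg.
Lower bound: ⌈7250/1050⌉ = 7 vans.
A packing using 8 vans:
  van 1: 1000 = 1000
  van 2: 950 = 950
  van 3: 950 = 950
  van 4: 850 + 200 = 1050
  van 5: 650 + 250 + 150 = 1050
  van 6: 600 + 450 = 1050
  van 7: 550 + 250 + 250 = 1050
  van 8: 150 = 150
No arrangement into 7 vans stays within capacity, so 8 is optimal.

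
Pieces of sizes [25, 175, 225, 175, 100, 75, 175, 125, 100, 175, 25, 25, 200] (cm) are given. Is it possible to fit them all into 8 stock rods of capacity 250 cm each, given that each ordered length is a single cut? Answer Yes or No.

Yes

A valid assignment using 8 stock rods:
  stock rod 1: 225 + 25 = 250
  stock rod 2: 200 + 25 + 25 = 250
  stock rod 3: 175 + 75 = 250
  stock rod 4: 175 = 175
  stock rod 5: 175 = 175
  stock rod 6: 175 = 175
  stock rod 7: 125 + 100 = 225
  stock rod 8: 100 = 100
Every load is within 250 cm, so 8 stock rods suffice.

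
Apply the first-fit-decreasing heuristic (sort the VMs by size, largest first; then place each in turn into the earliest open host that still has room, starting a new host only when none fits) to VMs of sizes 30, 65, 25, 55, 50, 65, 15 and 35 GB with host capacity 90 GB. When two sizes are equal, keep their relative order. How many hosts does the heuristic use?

4

Sorted descending: 65, 65, 55, 50, 35, 30, 25, 15.
  65 → host 1 (new)  [load 65/90]
  65 → host 2 (new)  [load 65/90]
  55 → host 3 (new)  [load 55/90]
  50 → host 4 (new)  [load 50/90]
  35 → host 3  [load 90/90]
  30 → host 4  [load 80/90]
  25 → host 1  [load 90/90]
  15 → host 2  [load 80/90]
4 hosts opened.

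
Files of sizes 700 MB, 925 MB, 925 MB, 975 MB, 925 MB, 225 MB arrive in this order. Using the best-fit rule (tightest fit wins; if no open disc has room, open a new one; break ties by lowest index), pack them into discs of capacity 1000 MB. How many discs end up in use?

5

  700 → disc 1 (new)  [load 700/1000]
  925 → disc 2 (new)  [load 925/1000]
  925 → disc 3 (new)  [load 925/1000]
  975 → disc 4 (new)  [load 975/1000]
  925 → disc 5 (new)  [load 925/1000]
  225 → disc 1  [load 925/1000]
5 discs opened.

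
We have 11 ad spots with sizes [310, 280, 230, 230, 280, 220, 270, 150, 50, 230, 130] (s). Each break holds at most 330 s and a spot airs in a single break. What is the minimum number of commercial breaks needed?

Total = 310 + 280 + 280 + 270 + 230 + 230 + 230 + 220 + 150 + 130 + 50 = 2380 s.
Lower bound: ⌈2380/330⌉ = 8 commercial breaks.
A packing using 9 commercial breaks:
  break 1: 310 = 310
  break 2: 280 + 50 = 330
  break 3: 280 = 280
  break 4: 270 = 270
  break 5: 230 = 230
  break 6: 230 = 230
  break 7: 230 = 230
  break 8: 220 = 220
  break 9: 150 + 130 = 280
No arrangement into 8 commercial breaks stays within capacity, so 9 is optimal.

9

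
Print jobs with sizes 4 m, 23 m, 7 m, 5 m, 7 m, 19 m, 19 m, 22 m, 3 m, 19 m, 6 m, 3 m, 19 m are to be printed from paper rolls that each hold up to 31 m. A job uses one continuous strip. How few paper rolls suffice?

6

Total = 23 + 22 + 19 + 19 + 19 + 19 + 7 + 7 + 6 + 5 + 4 + 3 + 3 = 156 m.
Lower bound: ⌈156/31⌉ = 6 paper rolls.
A packing using 6 paper rolls:
  roll 1: 23 + 7 = 30
  roll 2: 22 + 7 = 29
  roll 3: 19 + 6 + 5 = 30
  roll 4: 19 + 4 + 3 + 3 = 29
  roll 5: 19 = 19
  roll 6: 19 = 19
This matches the lower bound, so 6 is optimal.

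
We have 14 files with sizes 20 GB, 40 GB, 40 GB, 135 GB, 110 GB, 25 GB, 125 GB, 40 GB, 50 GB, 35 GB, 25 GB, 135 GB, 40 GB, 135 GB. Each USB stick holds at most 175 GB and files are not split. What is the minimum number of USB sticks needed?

6

Total = 135 + 135 + 135 + 125 + 110 + 50 + 40 + 40 + 40 + 40 + 35 + 25 + 25 + 20 = 955 GB.
Lower bound: ⌈955/175⌉ = 6 USB sticks.
A packing using 6 USB sticks:
  USB stick 1: 135 + 40 = 175
  USB stick 2: 135 + 40 = 175
  USB stick 3: 135 + 40 = 175
  USB stick 4: 125 + 50 = 175
  USB stick 5: 110 + 40 + 25 = 175
  USB stick 6: 35 + 25 + 20 = 80
This matches the lower bound, so 6 is optimal.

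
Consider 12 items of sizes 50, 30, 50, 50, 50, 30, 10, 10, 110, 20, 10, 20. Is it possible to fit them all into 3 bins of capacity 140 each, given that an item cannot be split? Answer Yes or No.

Total = 440; ⌈440/140⌉ = 4.
At least 4 bins are required, but only 3 are allowed.

No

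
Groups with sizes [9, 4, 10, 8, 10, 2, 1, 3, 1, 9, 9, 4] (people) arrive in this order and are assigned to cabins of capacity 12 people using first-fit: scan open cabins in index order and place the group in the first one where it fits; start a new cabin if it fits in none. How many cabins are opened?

  9 → cabin 1 (new)  [load 9/12]
  4 → cabin 2 (new)  [load 4/12]
  10 → cabin 3 (new)  [load 10/12]
  8 → cabin 2  [load 12/12]
  10 → cabin 4 (new)  [load 10/12]
  2 → cabin 1  [load 11/12]
  1 → cabin 1  [load 12/12]
  3 → cabin 5 (new)  [load 3/12]
  1 → cabin 3  [load 11/12]
  9 → cabin 5  [load 12/12]
  9 → cabin 6 (new)  [load 9/12]
  4 → cabin 7 (new)  [load 4/12]
7 cabins opened.

7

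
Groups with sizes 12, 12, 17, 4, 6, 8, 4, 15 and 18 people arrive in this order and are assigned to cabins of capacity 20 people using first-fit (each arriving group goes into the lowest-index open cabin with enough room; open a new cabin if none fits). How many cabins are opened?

  12 → cabin 1 (new)  [load 12/20]
  12 → cabin 2 (new)  [load 12/20]
  17 → cabin 3 (new)  [load 17/20]
  4 → cabin 1  [load 16/20]
  6 → cabin 2  [load 18/20]
  8 → cabin 4 (new)  [load 8/20]
  4 → cabin 1  [load 20/20]
  15 → cabin 5 (new)  [load 15/20]
  18 → cabin 6 (new)  [load 18/20]
6 cabins opened.

6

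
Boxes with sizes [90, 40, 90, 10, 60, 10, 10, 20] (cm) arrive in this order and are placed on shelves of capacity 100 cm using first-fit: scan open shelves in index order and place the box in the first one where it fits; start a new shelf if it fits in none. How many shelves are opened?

4

  90 → shelf 1 (new)  [load 90/100]
  40 → shelf 2 (new)  [load 40/100]
  90 → shelf 3 (new)  [load 90/100]
  10 → shelf 1  [load 100/100]
  60 → shelf 2  [load 100/100]
  10 → shelf 3  [load 100/100]
  10 → shelf 4 (new)  [load 10/100]
  20 → shelf 4  [load 30/100]
4 shelves opened.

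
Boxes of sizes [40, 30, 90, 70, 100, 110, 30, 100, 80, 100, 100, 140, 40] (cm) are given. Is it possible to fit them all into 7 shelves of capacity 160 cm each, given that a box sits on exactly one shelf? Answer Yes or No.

No

Total = 1030 cm; ⌈1030/160⌉ = 7.
The bound of 7 does not rule out 7, but exhaustive search shows no assignment into 7 shelves of capacity 160 cm exists — the minimum is 8.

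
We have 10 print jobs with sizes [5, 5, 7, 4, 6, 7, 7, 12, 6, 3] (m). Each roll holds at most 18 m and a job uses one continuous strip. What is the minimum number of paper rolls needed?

Total = 12 + 7 + 7 + 7 + 6 + 6 + 5 + 5 + 4 + 3 = 62 m.
Lower bound: ⌈62/18⌉ = 4 paper rolls.
A packing using 4 paper rolls:
  roll 1: 12 + 6 = 18
  roll 2: 7 + 7 + 4 = 18
  roll 3: 7 + 6 + 5 = 18
  roll 4: 5 + 3 = 8
This matches the lower bound, so 4 is optimal.

4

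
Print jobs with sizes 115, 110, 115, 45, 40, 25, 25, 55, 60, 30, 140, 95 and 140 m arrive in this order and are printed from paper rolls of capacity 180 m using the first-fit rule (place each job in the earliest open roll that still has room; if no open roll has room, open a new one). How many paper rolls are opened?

  115 → roll 1 (new)  [load 115/180]
  110 → roll 2 (new)  [load 110/180]
  115 → roll 3 (new)  [load 115/180]
  45 → roll 1  [load 160/180]
  40 → roll 2  [load 150/180]
  25 → roll 2  [load 175/180]
  25 → roll 3  [load 140/180]
  55 → roll 4 (new)  [load 55/180]
  60 → roll 4  [load 115/180]
  30 → roll 3  [load 170/180]
  140 → roll 5 (new)  [load 140/180]
  95 → roll 6 (new)  [load 95/180]
  140 → roll 7 (new)  [load 140/180]
7 paper rolls opened.

7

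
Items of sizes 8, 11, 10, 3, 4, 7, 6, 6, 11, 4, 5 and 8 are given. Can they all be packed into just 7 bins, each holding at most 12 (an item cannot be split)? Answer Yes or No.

Total = 83; ⌈83/12⌉ = 7.
The bound of 7 does not rule out 7, but exhaustive search shows no assignment into 7 bins of capacity 12 exists — the minimum is 8.

No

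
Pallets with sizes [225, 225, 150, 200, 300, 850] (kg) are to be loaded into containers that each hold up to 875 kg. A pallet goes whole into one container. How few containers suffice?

3

Total = 850 + 300 + 225 + 225 + 200 + 150 = 1950 kg.
Lower bound: ⌈1950/875⌉ = 3 containers.
A packing using 3 containers:
  container 1: 850 = 850
  container 2: 300 + 225 + 225 = 750
  container 3: 200 + 150 = 350
This matches the lower bound, so 3 is optimal.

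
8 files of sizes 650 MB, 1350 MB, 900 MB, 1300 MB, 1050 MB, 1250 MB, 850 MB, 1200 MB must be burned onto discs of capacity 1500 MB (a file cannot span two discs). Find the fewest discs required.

Total = 1350 + 1300 + 1250 + 1200 + 1050 + 900 + 850 + 650 = 8550 MB.
Lower bound: ⌈8550/1500⌉ = 6 discs.
Also, 7 files each exceed 750 MB, and no two of those can share a disc, so at least 7 discs are needed.
A packing using 7 discs:
  disc 1: 1350 = 1350
  disc 2: 1300 = 1300
  disc 3: 1250 = 1250
  disc 4: 1200 = 1200
  disc 5: 1050 = 1050
  disc 6: 900 = 900
  disc 7: 850 + 650 = 1500
This matches the lower bound, so 7 is optimal.

7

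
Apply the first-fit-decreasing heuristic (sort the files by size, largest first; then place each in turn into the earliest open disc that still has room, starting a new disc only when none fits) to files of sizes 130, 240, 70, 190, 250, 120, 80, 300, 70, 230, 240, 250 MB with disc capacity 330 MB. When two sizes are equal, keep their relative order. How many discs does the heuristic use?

8

Sorted descending: 300, 250, 250, 240, 240, 230, 190, 130, 120, 80, 70, 70.
  300 → disc 1 (new)  [load 300/330]
  250 → disc 2 (new)  [load 250/330]
  250 → disc 3 (new)  [load 250/330]
  240 → disc 4 (new)  [load 240/330]
  240 → disc 5 (new)  [load 240/330]
  230 → disc 6 (new)  [load 230/330]
  190 → disc 7 (new)  [load 190/330]
  130 → disc 7  [load 320/330]
  120 → disc 8 (new)  [load 120/330]
  80 → disc 2  [load 330/330]
  70 → disc 3  [load 320/330]
  70 → disc 4  [load 310/330]
8 discs opened.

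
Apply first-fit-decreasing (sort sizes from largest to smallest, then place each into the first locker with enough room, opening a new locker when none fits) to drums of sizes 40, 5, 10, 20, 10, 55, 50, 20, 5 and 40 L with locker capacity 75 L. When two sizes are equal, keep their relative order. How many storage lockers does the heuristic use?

Sorted descending: 55, 50, 40, 40, 20, 20, 10, 10, 5, 5.
  55 → locker 1 (new)  [load 55/75]
  50 → locker 2 (new)  [load 50/75]
  40 → locker 3 (new)  [load 40/75]
  40 → locker 4 (new)  [load 40/75]
  20 → locker 1  [load 75/75]
  20 → locker 2  [load 70/75]
  10 → locker 3  [load 50/75]
  10 → locker 3  [load 60/75]
  5 → locker 2  [load 75/75]
  5 → locker 3  [load 65/75]
4 storage lockers opened.

4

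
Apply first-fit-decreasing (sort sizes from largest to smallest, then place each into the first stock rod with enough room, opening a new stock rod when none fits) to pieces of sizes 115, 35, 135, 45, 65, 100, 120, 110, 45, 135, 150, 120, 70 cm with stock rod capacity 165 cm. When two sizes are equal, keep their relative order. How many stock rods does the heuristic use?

Sorted descending: 150, 135, 135, 120, 120, 115, 110, 100, 70, 65, 45, 45, 35.
  150 → stock rod 1 (new)  [load 150/165]
  135 → stock rod 2 (new)  [load 135/165]
  135 → stock rod 3 (new)  [load 135/165]
  120 → stock rod 4 (new)  [load 120/165]
  120 → stock rod 5 (new)  [load 120/165]
  115 → stock rod 6 (new)  [load 115/165]
  110 → stock rod 7 (new)  [load 110/165]
  100 → stock rod 8 (new)  [load 100/165]
  70 → stock rod 9 (new)  [load 70/165]
  65 → stock rod 8  [load 165/165]
  45 → stock rod 4  [load 165/165]
  45 → stock rod 5  [load 165/165]
  35 → stock rod 6  [load 150/165]
9 stock rods opened.

9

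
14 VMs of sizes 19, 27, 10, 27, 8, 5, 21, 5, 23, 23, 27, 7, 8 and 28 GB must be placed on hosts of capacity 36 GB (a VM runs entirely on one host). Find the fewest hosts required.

Total = 28 + 27 + 27 + 27 + 23 + 23 + 21 + 19 + 10 + 8 + 8 + 7 + 5 + 5 = 238 GB.
Lower bound: ⌈238/36⌉ = 7 hosts.
Also, 8 VMs each exceed 18 GB, and no two of those can share a host, so at least 8 hosts are needed.
A packing using 8 hosts:
  host 1: 28 + 8 = 36
  host 2: 27 + 8 = 35
  host 3: 27 + 7 = 34
  host 4: 27 + 5 = 32
  host 5: 23 + 10 = 33
  host 6: 23 + 5 = 28
  host 7: 21 = 21
  host 8: 19 = 19
This matches the lower bound, so 8 is optimal.

8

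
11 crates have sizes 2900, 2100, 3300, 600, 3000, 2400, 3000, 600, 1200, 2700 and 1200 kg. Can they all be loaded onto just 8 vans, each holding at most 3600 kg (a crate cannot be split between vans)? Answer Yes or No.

Yes

A valid assignment using 7 vans:
  van 1: 3300 = 3300
  van 2: 3000 + 600 = 3600
  van 3: 3000 + 600 = 3600
  van 4: 2900 = 2900
  van 5: 2700 = 2700
  van 6: 2400 + 1200 = 3600
  van 7: 2100 + 1200 = 3300
That uses only 7 ≤ 8, so 8 vans are enough.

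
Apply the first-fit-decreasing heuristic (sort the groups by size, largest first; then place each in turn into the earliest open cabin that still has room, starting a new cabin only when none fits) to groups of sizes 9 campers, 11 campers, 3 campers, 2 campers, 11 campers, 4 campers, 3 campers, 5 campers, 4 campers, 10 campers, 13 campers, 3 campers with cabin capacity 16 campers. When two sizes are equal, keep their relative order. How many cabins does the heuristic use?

Sorted descending: 13, 11, 11, 10, 9, 5, 4, 4, 3, 3, 3, 2.
  13 → cabin 1 (new)  [load 13/16]
  11 → cabin 2 (new)  [load 11/16]
  11 → cabin 3 (new)  [load 11/16]
  10 → cabin 4 (new)  [load 10/16]
  9 → cabin 5 (new)  [load 9/16]
  5 → cabin 2  [load 16/16]
  4 → cabin 3  [load 15/16]
  4 → cabin 4  [load 14/16]
  3 → cabin 1  [load 16/16]
  3 → cabin 5  [load 12/16]
  3 → cabin 5  [load 15/16]
  2 → cabin 4  [load 16/16]
5 cabins opened.

5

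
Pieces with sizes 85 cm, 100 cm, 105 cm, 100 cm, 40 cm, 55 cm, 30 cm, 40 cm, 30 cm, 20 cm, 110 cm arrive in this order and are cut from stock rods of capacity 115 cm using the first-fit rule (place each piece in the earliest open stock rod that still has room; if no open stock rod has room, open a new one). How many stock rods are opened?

7

  85 → stock rod 1 (new)  [load 85/115]
  100 → stock rod 2 (new)  [load 100/115]
  105 → stock rod 3 (new)  [load 105/115]
  100 → stock rod 4 (new)  [load 100/115]
  40 → stock rod 5 (new)  [load 40/115]
  55 → stock rod 5  [load 95/115]
  30 → stock rod 1  [load 115/115]
  40 → stock rod 6 (new)  [load 40/115]
  30 → stock rod 6  [load 70/115]
  20 → stock rod 5  [load 115/115]
  110 → stock rod 7 (new)  [load 110/115]
7 stock rods opened.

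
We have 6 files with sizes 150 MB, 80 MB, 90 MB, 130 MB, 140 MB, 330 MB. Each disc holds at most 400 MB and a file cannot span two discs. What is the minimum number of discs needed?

3

Total = 330 + 150 + 140 + 130 + 90 + 80 = 920 MB.
Lower bound: ⌈920/400⌉ = 3 discs.
A packing using 3 discs:
  disc 1: 330 = 330
  disc 2: 150 + 140 + 90 = 380
  disc 3: 130 + 80 = 210
This matches the lower bound, so 3 is optimal.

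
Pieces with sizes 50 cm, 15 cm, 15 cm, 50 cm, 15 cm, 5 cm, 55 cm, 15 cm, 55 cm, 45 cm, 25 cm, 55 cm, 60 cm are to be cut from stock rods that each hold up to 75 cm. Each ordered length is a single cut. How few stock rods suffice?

Total = 60 + 55 + 55 + 55 + 50 + 50 + 45 + 25 + 15 + 15 + 15 + 15 + 5 = 460 cm.
Lower bound: ⌈460/75⌉ = 7 stock rods.
A packing using 7 stock rods:
  stock rod 1: 60 + 15 = 75
  stock rod 2: 55 + 15 + 5 = 75
  stock rod 3: 55 + 15 = 70
  stock rod 4: 55 + 15 = 70
  stock rod 5: 50 + 25 = 75
  stock rod 6: 50 = 50
  stock rod 7: 45 = 45
This matches the lower bound, so 7 is optimal.

7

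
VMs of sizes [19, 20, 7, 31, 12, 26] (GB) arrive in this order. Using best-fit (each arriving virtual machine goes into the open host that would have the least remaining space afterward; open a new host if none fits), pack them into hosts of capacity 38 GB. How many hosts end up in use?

  19 → host 1 (new)  [load 19/38]
  20 → host 2 (new)  [load 20/38]
  7 → host 2  [load 27/38]
  31 → host 3 (new)  [load 31/38]
  12 → host 1  [load 31/38]
  26 → host 4 (new)  [load 26/38]
4 hosts opened.

4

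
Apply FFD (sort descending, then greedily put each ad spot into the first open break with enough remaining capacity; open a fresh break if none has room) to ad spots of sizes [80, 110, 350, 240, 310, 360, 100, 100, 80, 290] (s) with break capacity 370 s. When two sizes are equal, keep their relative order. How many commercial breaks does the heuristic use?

Sorted descending: 360, 350, 310, 290, 240, 110, 100, 100, 80, 80.
  360 → break 1 (new)  [load 360/370]
  350 → break 2 (new)  [load 350/370]
  310 → break 3 (new)  [load 310/370]
  290 → break 4 (new)  [load 290/370]
  240 → break 5 (new)  [load 240/370]
  110 → break 5  [load 350/370]
  100 → break 6 (new)  [load 100/370]
  100 → break 6  [load 200/370]
  80 → break 4  [load 370/370]
  80 → break 6  [load 280/370]
6 commercial breaks opened.

6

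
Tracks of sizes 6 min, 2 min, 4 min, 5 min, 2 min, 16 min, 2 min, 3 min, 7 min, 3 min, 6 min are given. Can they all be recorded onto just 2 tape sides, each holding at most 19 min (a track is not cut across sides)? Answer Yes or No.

No

Total = 56 min; ⌈56/19⌉ = 3.
At least 3 tape sides are required, but only 2 are allowed.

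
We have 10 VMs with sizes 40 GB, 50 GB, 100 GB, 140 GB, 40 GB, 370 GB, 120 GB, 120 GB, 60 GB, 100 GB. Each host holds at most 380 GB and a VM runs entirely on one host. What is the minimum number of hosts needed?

Total = 370 + 140 + 120 + 120 + 100 + 100 + 60 + 50 + 40 + 40 = 1140 GB.
Lower bound: ⌈1140/380⌉ = 3 hosts.
A packing using 4 hosts:
  host 1: 370 = 370
  host 2: 140 + 120 + 120 = 380
  host 3: 100 + 100 + 60 + 50 + 40 = 350
  host 4: 40 = 40
No arrangement into 3 hosts stays within capacity, so 4 is optimal.

4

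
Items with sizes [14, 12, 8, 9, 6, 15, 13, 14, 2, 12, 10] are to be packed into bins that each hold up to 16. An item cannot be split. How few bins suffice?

Total = 15 + 14 + 14 + 13 + 12 + 12 + 10 + 9 + 8 + 6 + 2 = 115.
Lower bound: ⌈115/16⌉ = 8 bins.
A packing using 9 bins:
  bin 1: 15 = 15
  bin 2: 14 + 2 = 16
  bin 3: 14 = 14
  bin 4: 13 = 13
  bin 5: 12 = 12
  bin 6: 12 = 12
  bin 7: 10 + 6 = 16
  bin 8: 9 = 9
  bin 9: 8 = 8
No arrangement into 8 bins stays within capacity, so 9 is optimal.

9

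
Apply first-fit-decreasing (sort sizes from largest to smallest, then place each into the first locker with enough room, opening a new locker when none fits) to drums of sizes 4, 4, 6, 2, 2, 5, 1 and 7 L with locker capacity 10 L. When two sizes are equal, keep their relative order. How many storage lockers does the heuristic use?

Sorted descending: 7, 6, 5, 4, 4, 2, 2, 1.
  7 → locker 1 (new)  [load 7/10]
  6 → locker 2 (new)  [load 6/10]
  5 → locker 3 (new)  [load 5/10]
  4 → locker 2  [load 10/10]
  4 → locker 3  [load 9/10]
  2 → locker 1  [load 9/10]
  2 → locker 4 (new)  [load 2/10]
  1 → locker 1  [load 10/10]
4 storage lockers opened.

4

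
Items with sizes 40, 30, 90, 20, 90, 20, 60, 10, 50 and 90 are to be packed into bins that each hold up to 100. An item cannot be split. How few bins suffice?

6

Total = 90 + 90 + 90 + 60 + 50 + 40 + 30 + 20 + 20 + 10 = 500.
Lower bound: ⌈500/100⌉ = 5 bins.
A packing using 6 bins:
  bin 1: 90 + 10 = 100
  bin 2: 90 = 90
  bin 3: 90 = 90
  bin 4: 60 + 40 = 100
  bin 5: 50 + 30 + 20 = 100
  bin 6: 20 = 20
No arrangement into 5 bins stays within capacity, so 6 is optimal.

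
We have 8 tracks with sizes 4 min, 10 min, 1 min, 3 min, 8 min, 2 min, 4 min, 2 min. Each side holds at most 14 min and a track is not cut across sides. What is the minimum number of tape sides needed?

3

Total = 10 + 8 + 4 + 4 + 3 + 2 + 2 + 1 = 34 min.
Lower bound: ⌈34/14⌉ = 3 tape sides.
A packing using 3 tape sides:
  side 1: 10 + 4 = 14
  side 2: 8 + 4 + 2 = 14
  side 3: 3 + 2 + 1 = 6
This matches the lower bound, so 3 is optimal.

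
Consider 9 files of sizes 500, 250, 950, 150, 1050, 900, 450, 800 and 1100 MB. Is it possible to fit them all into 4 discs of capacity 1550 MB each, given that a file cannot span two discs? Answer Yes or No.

Total = 6150 MB; ⌈6150/1550⌉ = 4.
5 files each exceed half the capacity and cannot share a disc, forcing at least 5 discs.
At least 5 discs are required, but only 4 are allowed.

No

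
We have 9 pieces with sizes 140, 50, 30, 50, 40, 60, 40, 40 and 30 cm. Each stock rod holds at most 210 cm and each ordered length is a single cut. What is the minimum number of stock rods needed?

3

Total = 140 + 60 + 50 + 50 + 40 + 40 + 40 + 30 + 30 = 480 cm.
Lower bound: ⌈480/210⌉ = 3 stock rods.
A packing using 3 stock rods:
  stock rod 1: 140 + 60 = 200
  stock rod 2: 50 + 50 + 40 + 40 + 30 = 210
  stock rod 3: 40 + 30 = 70
This matches the lower bound, so 3 is optimal.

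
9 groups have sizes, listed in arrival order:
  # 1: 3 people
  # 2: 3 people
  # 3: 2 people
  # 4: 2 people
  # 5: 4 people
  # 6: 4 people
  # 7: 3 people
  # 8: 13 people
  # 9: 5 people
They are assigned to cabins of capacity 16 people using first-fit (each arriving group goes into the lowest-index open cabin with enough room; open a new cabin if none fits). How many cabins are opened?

  3 → cabin 1 (new)  [load 3/16]
  3 → cabin 1  [load 6/16]
  2 → cabin 1  [load 8/16]
  2 → cabin 1  [load 10/16]
  4 → cabin 1  [load 14/16]
  4 → cabin 2 (new)  [load 4/16]
  3 → cabin 2  [load 7/16]
  13 → cabin 3 (new)  [load 13/16]
  5 → cabin 2  [load 12/16]
3 cabins opened.

3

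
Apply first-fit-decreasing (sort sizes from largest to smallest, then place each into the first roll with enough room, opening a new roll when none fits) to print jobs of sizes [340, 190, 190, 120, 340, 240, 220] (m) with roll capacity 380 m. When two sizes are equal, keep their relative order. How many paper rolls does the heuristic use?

Sorted descending: 340, 340, 240, 220, 190, 190, 120.
  340 → roll 1 (new)  [load 340/380]
  340 → roll 2 (new)  [load 340/380]
  240 → roll 3 (new)  [load 240/380]
  220 → roll 4 (new)  [load 220/380]
  190 → roll 5 (new)  [load 190/380]
  190 → roll 5  [load 380/380]
  120 → roll 3  [load 360/380]
5 paper rolls opened.

5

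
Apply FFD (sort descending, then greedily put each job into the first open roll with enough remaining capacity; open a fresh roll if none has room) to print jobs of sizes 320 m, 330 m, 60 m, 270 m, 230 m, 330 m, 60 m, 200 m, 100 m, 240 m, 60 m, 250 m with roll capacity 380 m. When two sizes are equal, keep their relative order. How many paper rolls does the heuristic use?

Sorted descending: 330, 330, 320, 270, 250, 240, 230, 200, 100, 60, 60, 60.
  330 → roll 1 (new)  [load 330/380]
  330 → roll 2 (new)  [load 330/380]
  320 → roll 3 (new)  [load 320/380]
  270 → roll 4 (new)  [load 270/380]
  250 → roll 5 (new)  [load 250/380]
  240 → roll 6 (new)  [load 240/380]
  230 → roll 7 (new)  [load 230/380]
  200 → roll 8 (new)  [load 200/380]
  100 → roll 4  [load 370/380]
  60 → roll 3  [load 380/380]
  60 → roll 5  [load 310/380]
  60 → roll 5  [load 370/380]
8 paper rolls opened.

8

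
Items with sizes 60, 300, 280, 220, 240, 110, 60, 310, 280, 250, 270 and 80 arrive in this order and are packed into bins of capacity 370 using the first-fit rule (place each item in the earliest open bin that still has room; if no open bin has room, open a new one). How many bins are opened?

8

  60 → bin 1 (new)  [load 60/370]
  300 → bin 1  [load 360/370]
  280 → bin 2 (new)  [load 280/370]
  220 → bin 3 (new)  [load 220/370]
  240 → bin 4 (new)  [load 240/370]
  110 → bin 3  [load 330/370]
  60 → bin 2  [load 340/370]
  310 → bin 5 (new)  [load 310/370]
  280 → bin 6 (new)  [load 280/370]
  250 → bin 7 (new)  [load 250/370]
  270 → bin 8 (new)  [load 270/370]
  80 → bin 4  [load 320/370]
8 bins opened.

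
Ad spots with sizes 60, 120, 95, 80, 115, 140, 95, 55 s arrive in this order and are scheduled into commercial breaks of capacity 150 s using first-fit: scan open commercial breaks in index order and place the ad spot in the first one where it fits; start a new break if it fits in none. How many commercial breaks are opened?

  60 → break 1 (new)  [load 60/150]
  120 → break 2 (new)  [load 120/150]
  95 → break 3 (new)  [load 95/150]
  80 → break 1  [load 140/150]
  115 → break 4 (new)  [load 115/150]
  140 → break 5 (new)  [load 140/150]
  95 → break 6 (new)  [load 95/150]
  55 → break 3  [load 150/150]
6 commercial breaks opened.

6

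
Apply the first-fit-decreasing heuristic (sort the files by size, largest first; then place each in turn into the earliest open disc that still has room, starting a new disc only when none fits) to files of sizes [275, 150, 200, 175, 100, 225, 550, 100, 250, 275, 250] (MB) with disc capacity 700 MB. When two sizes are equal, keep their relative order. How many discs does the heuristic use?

Sorted descending: 550, 275, 275, 250, 250, 225, 200, 175, 150, 100, 100.
  550 → disc 1 (new)  [load 550/700]
  275 → disc 2 (new)  [load 275/700]
  275 → disc 2  [load 550/700]
  250 → disc 3 (new)  [load 250/700]
  250 → disc 3  [load 500/700]
  225 → disc 4 (new)  [load 225/700]
  200 → disc 3  [load 700/700]
  175 → disc 4  [load 400/700]
  150 → disc 1  [load 700/700]
  100 → disc 2  [load 650/700]
  100 → disc 4  [load 500/700]
4 discs opened.

4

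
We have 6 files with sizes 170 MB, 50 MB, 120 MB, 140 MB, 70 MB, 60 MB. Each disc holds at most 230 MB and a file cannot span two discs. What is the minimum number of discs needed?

Total = 170 + 140 + 120 + 70 + 60 + 50 = 610 MB.
Lower bound: ⌈610/230⌉ = 3 discs.
A packing using 3 discs:
  disc 1: 170 + 60 = 230
  disc 2: 140 + 70 = 210
  disc 3: 120 + 50 = 170
This matches the lower bound, so 3 is optimal.

3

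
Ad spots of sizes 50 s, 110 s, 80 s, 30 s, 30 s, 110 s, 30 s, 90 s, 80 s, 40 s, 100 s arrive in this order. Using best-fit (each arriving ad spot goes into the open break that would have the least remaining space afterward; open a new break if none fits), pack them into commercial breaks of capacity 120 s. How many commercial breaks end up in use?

  50 → break 1 (new)  [load 50/120]
  110 → break 2 (new)  [load 110/120]
  80 → break 3 (new)  [load 80/120]
  30 → break 3  [load 110/120]
  30 → break 1  [load 80/120]
  110 → break 4 (new)  [load 110/120]
  30 → break 1  [load 110/120]
  90 → break 5 (new)  [load 90/120]
  80 → break 6 (new)  [load 80/120]
  40 → break 6  [load 120/120]
  100 → break 7 (new)  [load 100/120]
7 commercial breaks opened.

7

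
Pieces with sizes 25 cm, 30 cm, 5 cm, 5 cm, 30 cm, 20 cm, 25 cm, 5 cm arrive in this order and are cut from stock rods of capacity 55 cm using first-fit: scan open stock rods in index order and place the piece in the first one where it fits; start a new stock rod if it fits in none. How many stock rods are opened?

3

  25 → stock rod 1 (new)  [load 25/55]
  30 → stock rod 1  [load 55/55]
  5 → stock rod 2 (new)  [load 5/55]
  5 → stock rod 2  [load 10/55]
  30 → stock rod 2  [load 40/55]
  20 → stock rod 3 (new)  [load 20/55]
  25 → stock rod 3  [load 45/55]
  5 → stock rod 2  [load 45/55]
3 stock rods opened.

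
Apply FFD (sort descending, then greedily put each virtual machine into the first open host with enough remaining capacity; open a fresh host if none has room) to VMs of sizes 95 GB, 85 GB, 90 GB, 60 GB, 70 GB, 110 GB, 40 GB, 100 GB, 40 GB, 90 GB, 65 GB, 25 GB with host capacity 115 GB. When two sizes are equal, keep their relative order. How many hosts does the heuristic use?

9

Sorted descending: 110, 100, 95, 90, 90, 85, 70, 65, 60, 40, 40, 25.
  110 → host 1 (new)  [load 110/115]
  100 → host 2 (new)  [load 100/115]
  95 → host 3 (new)  [load 95/115]
  90 → host 4 (new)  [load 90/115]
  90 → host 5 (new)  [load 90/115]
  85 → host 6 (new)  [load 85/115]
  70 → host 7 (new)  [load 70/115]
  65 → host 8 (new)  [load 65/115]
  60 → host 9 (new)  [load 60/115]
  40 → host 7  [load 110/115]
  40 → host 8  [load 105/115]
  25 → host 4  [load 115/115]
9 hosts opened.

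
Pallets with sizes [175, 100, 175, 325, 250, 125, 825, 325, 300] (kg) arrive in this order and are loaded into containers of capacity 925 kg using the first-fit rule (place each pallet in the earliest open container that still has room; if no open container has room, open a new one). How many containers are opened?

3

  175 → container 1 (new)  [load 175/925]
  100 → container 1  [load 275/925]
  175 → container 1  [load 450/925]
  325 → container 1  [load 775/925]
  250 → container 2 (new)  [load 250/925]
  125 → container 1  [load 900/925]
  825 → container 3 (new)  [load 825/925]
  325 → container 2  [load 575/925]
  300 → container 2  [load 875/925]
3 containers opened.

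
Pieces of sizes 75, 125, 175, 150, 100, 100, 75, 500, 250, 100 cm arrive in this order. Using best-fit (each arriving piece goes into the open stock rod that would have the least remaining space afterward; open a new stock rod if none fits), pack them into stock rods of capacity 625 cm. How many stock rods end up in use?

  75 → stock rod 1 (new)  [load 75/625]
  125 → stock rod 1  [load 200/625]
  175 → stock rod 1  [load 375/625]
  150 → stock rod 1  [load 525/625]
  100 → stock rod 1  [load 625/625]
  100 → stock rod 2 (new)  [load 100/625]
  75 → stock rod 2  [load 175/625]
  500 → stock rod 3 (new)  [load 500/625]
  250 → stock rod 2  [load 425/625]
  100 → stock rod 3  [load 600/625]
3 stock rods opened.

3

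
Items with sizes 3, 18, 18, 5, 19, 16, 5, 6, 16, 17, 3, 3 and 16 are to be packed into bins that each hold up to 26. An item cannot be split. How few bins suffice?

Total = 19 + 18 + 18 + 17 + 16 + 16 + 16 + 6 + 5 + 5 + 3 + 3 + 3 = 145.
Lower bound: ⌈145/26⌉ = 6 bins.
Also, 7 items each exceed 13, and no two of those can share a bin, so at least 7 bins are needed.
A packing using 7 bins:
  bin 1: 19 + 6 = 25
  bin 2: 18 + 5 + 3 = 26
  bin 3: 18 + 5 + 3 = 26
  bin 4: 17 + 3 = 20
  bin 5: 16 = 16
  bin 6: 16 = 16
  bin 7: 16 = 16
This matches the lower bound, so 7 is optimal.

7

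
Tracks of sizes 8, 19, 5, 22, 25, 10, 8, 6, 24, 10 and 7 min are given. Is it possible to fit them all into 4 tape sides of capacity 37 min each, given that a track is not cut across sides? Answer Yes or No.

A valid assignment using 4 tape sides:
  side 1: 25 + 10 = 35
  side 2: 24 + 7 + 6 = 37
  side 3: 22 + 10 + 5 = 37
  side 4: 19 + 8 + 8 = 35
Every load is within 37 min, so 4 tape sides suffice.

Yes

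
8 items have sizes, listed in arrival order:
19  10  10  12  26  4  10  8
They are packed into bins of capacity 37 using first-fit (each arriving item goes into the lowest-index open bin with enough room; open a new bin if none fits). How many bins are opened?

  19 → bin 1 (new)  [load 19/37]
  10 → bin 1  [load 29/37]
  10 → bin 2 (new)  [load 10/37]
  12 → bin 2  [load 22/37]
  26 → bin 3 (new)  [load 26/37]
  4 → bin 1  [load 33/37]
  10 → bin 2  [load 32/37]
  8 → bin 3  [load 34/37]
3 bins opened.

3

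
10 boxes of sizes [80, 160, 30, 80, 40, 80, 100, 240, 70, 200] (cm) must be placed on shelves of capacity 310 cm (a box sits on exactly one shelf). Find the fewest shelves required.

4

Total = 240 + 200 + 160 + 100 + 80 + 80 + 80 + 70 + 40 + 30 = 1080 cm.
Lower bound: ⌈1080/310⌉ = 4 shelves.
A packing using 4 shelves:
  shelf 1: 240 + 70 = 310
  shelf 2: 200 + 100 = 300
  shelf 3: 160 + 80 + 40 + 30 = 310
  shelf 4: 80 + 80 = 160
This matches the lower bound, so 4 is optimal.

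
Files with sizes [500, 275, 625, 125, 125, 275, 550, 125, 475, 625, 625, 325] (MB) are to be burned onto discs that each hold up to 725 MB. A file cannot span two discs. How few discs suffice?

8

Total = 625 + 625 + 625 + 550 + 500 + 475 + 325 + 275 + 275 + 125 + 125 + 125 = 4650 MB.
Lower bound: ⌈4650/725⌉ = 7 discs.
A packing using 8 discs:
  disc 1: 625 = 625
  disc 2: 625 = 625
  disc 3: 625 = 625
  disc 4: 550 + 125 = 675
  disc 5: 500 + 125 = 625
  disc 6: 475 + 125 = 600
  disc 7: 325 + 275 = 600
  disc 8: 275 = 275
No arrangement into 7 discs stays within capacity, so 8 is optimal.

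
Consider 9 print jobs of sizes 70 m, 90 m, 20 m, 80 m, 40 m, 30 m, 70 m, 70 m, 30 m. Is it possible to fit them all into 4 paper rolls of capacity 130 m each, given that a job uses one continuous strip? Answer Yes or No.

No

Total = 500 m; ⌈500/130⌉ = 4.
5 print jobs each exceed half the capacity and cannot share a roll, forcing at least 5 paper rolls.
At least 5 paper rolls are required, but only 4 are allowed.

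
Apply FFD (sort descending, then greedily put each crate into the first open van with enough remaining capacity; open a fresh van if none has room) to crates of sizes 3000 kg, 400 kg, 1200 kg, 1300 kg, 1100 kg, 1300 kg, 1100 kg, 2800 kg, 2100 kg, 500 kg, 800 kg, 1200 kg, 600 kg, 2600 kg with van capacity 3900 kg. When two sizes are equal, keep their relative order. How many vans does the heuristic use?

Sorted descending: 3000, 2800, 2600, 2100, 1300, 1300, 1200, 1200, 1100, 1100, 800, 600, 500, 400.
  3000 → van 1 (new)  [load 3000/3900]
  2800 → van 2 (new)  [load 2800/3900]
  2600 → van 3 (new)  [load 2600/3900]
  2100 → van 4 (new)  [load 2100/3900]
  1300 → van 3  [load 3900/3900]
  1300 → van 4  [load 3400/3900]
  1200 → van 5 (new)  [load 1200/3900]
  1200 → van 5  [load 2400/3900]
  1100 → van 2  [load 3900/3900]
  1100 → van 5  [load 3500/3900]
  800 → van 1  [load 3800/3900]
  600 → van 6 (new)  [load 600/3900]
  500 → van 4  [load 3900/3900]
  400 → van 5  [load 3900/3900]
6 vans opened.

6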